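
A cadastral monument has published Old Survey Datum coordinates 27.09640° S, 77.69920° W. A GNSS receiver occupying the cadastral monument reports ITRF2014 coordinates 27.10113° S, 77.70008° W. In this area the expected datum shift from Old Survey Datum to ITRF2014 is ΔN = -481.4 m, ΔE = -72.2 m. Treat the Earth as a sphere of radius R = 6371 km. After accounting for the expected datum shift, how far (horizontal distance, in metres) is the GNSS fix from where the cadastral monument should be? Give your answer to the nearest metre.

47 m

Observed coordinate differences: Δφ = -0.00473°, Δλ = -0.00088°.
Converting to metres (1° lat = 111195 m, cos φ = 0.890241): observed ΔN = -526.0 m, observed ΔE = -87.1 m.
Subtracting the expected shift leaves a residual of -526.0 − (-481.4) = -44.6 m north and -87.1 − (-72.2) = -14.9 m east.
Residual distance = √((-44.6)² + (-14.9)²) = 47.0 m.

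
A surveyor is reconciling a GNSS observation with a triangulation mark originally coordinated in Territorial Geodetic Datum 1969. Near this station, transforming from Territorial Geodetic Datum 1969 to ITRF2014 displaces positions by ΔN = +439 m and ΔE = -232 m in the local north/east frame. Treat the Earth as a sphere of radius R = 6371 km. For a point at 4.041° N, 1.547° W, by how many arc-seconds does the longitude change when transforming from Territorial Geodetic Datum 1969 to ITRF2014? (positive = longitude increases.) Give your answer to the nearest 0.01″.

Δλ = -7.53″

At latitude 4.041°, cos φ = 0.997514.
One radian of longitude at latitude φ spans R cos φ, so Δλ = ΔE / (R cos φ) = -232.0 / (6371000 × 0.997514) = -3.6506e-05 rad = -7.530″.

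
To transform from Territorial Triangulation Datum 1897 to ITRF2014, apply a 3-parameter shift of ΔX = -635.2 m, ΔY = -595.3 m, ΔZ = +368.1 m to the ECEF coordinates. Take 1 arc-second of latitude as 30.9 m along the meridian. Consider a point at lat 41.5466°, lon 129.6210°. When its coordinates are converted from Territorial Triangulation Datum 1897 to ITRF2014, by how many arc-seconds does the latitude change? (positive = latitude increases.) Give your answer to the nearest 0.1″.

Δφ = 10.1″

sin φ = 0.663229, cos φ = 0.748417, sin λ = 0.770280, cos λ = -0.637706.
North component: ΔN = −sin φ cos λ·ΔX − sin φ sin λ·ΔY + cos φ·ΔZ = −(0.663229)(-0.637706)(-635.2) − (0.663229)(0.770280)(-595.3) + (0.748417)(368.1) = 310.96 m.
1° of latitude spans 3600 × 30.90 = 111240 m, so Δφ = 310.96 / 111240 × 3600 = 10.063″.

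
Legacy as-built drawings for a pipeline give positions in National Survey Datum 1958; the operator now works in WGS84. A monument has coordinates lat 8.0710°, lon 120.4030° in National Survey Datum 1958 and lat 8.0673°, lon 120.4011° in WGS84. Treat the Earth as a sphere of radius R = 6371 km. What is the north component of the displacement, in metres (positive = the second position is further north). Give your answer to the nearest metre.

ΔN = -411 m

Δφ = 8.0673° − 8.0710° = -0.0037°; Δλ = 120.4011° − 120.4030° = -0.0019°.
1° along a meridian = πR/180 = 111195 m.
ΔN = Δφ × 111195 = -411.4 m; ΔE = Δλ × 111195 × cos(8.0710°) = -0.0019 × 111195 × 0.990095 = -209.2 m.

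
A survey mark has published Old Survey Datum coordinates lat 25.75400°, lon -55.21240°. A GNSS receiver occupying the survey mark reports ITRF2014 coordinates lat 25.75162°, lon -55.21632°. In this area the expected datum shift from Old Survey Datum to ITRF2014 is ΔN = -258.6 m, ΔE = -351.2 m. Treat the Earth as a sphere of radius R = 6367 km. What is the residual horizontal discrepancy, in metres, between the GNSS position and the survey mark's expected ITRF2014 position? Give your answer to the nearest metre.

Observed coordinate differences: Δφ = -0.00238°, Δλ = -0.00392°.
Converting to metres (1° lat = 111125 m, cos φ = 0.900668): observed ΔN = -264.5 m, observed ΔE = -392.3 m.
Subtracting the expected shift leaves a residual of -264.5 − (-258.6) = -5.9 m north and -392.3 − (-351.2) = -41.1 m east.
Residual distance = √((-5.9)² + (-41.1)²) = 41.6 m.

42 m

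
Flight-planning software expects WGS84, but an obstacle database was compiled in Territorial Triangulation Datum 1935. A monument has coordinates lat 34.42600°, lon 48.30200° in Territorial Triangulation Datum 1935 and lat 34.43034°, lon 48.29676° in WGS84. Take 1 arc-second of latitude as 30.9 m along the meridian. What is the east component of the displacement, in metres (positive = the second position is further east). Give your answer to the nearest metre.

Δφ = 34.43034° − 34.42600° = +0.00434°; Δλ = 48.29676° − 48.30200° = -0.00524°.
1° of latitude = 3600 × 30.90 = 111240 m.
ΔN = Δφ × 111240 = 482.8 m; ΔE = Δλ × 111240 × cos(34.42600°) = -0.00524 × 111240 × 0.824857 = -480.8 m.

ΔE = -481 m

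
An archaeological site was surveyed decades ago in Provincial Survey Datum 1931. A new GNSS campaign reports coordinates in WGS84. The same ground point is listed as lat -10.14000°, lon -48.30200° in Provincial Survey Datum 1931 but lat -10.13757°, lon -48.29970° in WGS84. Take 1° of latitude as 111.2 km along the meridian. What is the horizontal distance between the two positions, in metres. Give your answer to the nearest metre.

Δφ = -10.13757° − -10.14000° = +0.00243°; Δλ = -48.29970° − -48.30200° = +0.00230°.
ΔN = Δφ × 111200 = 270.2 m; ΔE = Δλ × 111200 × cos(-10.14000°) = +0.00230 × 111200 × 0.984381 = 251.8 m.
Distance = √(ΔE² + ΔN²) = √(251.8² + 270.2²) = 369.3 m.

369 m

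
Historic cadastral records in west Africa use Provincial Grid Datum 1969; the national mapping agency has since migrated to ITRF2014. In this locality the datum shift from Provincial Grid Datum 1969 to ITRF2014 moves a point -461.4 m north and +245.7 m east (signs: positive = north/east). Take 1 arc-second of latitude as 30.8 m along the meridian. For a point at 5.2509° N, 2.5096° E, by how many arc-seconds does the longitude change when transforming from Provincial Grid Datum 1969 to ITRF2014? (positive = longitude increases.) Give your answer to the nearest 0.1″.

At latitude 5.2509°, cos φ = 0.995803.
1″ of longitude at this latitude = 30.80 × cos φ = 30.6707 m, so Δλ = 245.7 / 30.6707 = 8.011″.

Δλ = 8.0″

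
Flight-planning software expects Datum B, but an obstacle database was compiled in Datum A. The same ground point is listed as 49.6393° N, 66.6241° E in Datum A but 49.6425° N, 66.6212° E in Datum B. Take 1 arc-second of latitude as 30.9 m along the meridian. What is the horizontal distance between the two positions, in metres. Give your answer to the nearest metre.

Δφ = 49.6425° − 49.6393° = +0.0032°; Δλ = 66.6212° − 66.6241° = -0.0029°.
1° of latitude = 3600 × 30.90 = 111240 m.
ΔN = Δφ × 111240 = 356.0 m; ΔE = Δλ × 111240 × cos(49.6393°) = -0.0029 × 111240 × 0.647597 = -208.9 m.
Distance = √(ΔE² + ΔN²) = √((-208.9)² + 356.0²) = 412.7 m.

413 m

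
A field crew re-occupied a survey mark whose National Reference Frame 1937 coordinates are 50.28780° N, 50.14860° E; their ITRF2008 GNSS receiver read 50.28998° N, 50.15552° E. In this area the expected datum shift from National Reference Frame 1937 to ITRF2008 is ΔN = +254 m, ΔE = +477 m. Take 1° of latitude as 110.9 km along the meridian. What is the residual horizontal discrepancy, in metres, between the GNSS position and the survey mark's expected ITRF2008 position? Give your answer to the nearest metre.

18 m

Observed coordinate differences: Δφ = +0.00218°, Δλ = +0.00692°.
Converting to metres (1° lat = 110900 m, cos φ = 0.638932): observed ΔN = 241.8 m, observed ΔE = 490.3 m.
Subtracting the expected shift leaves a residual of 241.8 − (254) = -12.2 m north and 490.3 − (477) = 13.3 m east.
Residual distance = √((-12.2)² + 13.3²) = 18.1 m.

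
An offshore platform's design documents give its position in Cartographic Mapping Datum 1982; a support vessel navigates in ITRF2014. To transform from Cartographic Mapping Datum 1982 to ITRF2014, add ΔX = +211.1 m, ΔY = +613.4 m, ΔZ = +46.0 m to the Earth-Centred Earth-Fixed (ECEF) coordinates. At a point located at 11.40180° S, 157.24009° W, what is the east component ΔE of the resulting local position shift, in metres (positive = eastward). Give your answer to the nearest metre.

The local east axis at (φ, λ) is (−sin λ, cos λ, 0), so ΔE = −sin(-157.24009°)·211.1 + cos(-157.24009°)·613.4 = -483.97 m.

ΔE = -484 m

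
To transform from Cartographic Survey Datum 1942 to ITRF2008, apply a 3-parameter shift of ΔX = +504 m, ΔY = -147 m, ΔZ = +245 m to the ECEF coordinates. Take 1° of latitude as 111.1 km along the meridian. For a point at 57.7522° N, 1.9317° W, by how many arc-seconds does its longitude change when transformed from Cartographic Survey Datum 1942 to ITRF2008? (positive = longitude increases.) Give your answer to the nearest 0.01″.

Δλ = -7.89″

sin φ = 0.845748, cos φ = 0.533582, sin λ = -0.033708, cos λ = 0.999432.
East component: ΔE = −sin λ·ΔX + cos λ·ΔY = −(-0.033708)(504) + (0.999432)(-147) = -129.93 m.
1° of latitude spans 111100 m; at latitude φ, 1° of longitude spans that × cos φ = 59281.0 m, so Δλ = -129.93 / 59281.0 × 3600 = -7.890″.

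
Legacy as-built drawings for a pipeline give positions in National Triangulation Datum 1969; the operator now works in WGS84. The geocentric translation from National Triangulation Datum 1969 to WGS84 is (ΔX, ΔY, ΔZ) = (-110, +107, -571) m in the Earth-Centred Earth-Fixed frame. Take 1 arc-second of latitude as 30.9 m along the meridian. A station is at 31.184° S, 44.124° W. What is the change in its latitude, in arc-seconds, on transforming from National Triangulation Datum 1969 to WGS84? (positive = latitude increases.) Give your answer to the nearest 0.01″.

Δφ = -18.38″

sin φ = -0.517788, cos φ = 0.855509, sin λ = -0.696214, cos λ = 0.717835.
North component: ΔN = −sin φ cos λ·ΔX − sin φ sin λ·ΔY + cos φ·ΔZ = −(-0.517788)(0.717835)(-110) − (-0.517788)(-0.696214)(107) + (0.855509)(-571) = -567.95 m.
1° of latitude spans 3600 × 30.90 = 111240 m, so Δφ = -567.95 / 111240 × 3600 = -18.380″.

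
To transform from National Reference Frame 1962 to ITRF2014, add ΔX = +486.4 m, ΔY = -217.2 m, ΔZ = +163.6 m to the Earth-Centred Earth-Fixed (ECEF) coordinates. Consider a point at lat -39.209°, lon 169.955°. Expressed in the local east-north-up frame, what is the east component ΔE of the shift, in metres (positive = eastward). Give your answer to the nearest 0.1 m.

The local east axis at (φ, λ) is (−sin λ, cos λ, 0), so ΔE = −sin(169.955°)·486.4 + cos(169.955°)·(-217.2) = 129.03 m.

ΔE = 129.0 m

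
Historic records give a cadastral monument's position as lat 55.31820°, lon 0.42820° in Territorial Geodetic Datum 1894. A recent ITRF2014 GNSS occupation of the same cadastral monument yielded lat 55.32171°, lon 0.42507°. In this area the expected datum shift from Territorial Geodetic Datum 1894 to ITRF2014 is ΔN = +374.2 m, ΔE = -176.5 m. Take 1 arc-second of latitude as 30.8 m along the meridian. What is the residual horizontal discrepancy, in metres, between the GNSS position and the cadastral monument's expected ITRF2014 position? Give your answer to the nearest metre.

Observed coordinate differences: Δφ = +0.00351°, Δλ = -0.00313°.
Converting to metres (1° lat = 110880 m, cos φ = 0.569018): observed ΔN = 389.2 m, observed ΔE = -197.5 m.
Subtracting the expected shift leaves a residual of 389.2 − (374.2) = 15.0 m north and -197.5 − (-176.5) = -21.0 m east.
Residual distance = √(15.0² + (-21.0)²) = 25.8 m.

26 m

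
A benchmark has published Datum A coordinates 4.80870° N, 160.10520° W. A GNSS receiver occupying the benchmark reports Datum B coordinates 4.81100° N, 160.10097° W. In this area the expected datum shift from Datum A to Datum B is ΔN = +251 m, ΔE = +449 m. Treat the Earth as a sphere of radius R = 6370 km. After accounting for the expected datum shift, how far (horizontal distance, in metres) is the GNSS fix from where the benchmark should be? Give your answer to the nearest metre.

Observed coordinate differences: Δφ = +0.00230°, Δλ = +0.00423°.
Converting to metres (1° lat = 111177 m, cos φ = 0.996480): observed ΔN = 255.7 m, observed ΔE = 468.6 m.
Subtracting the expected shift leaves a residual of 255.7 − (251) = 4.7 m north and 468.6 − (449) = 19.6 m east.
Residual distance = √(4.7² + 19.6²) = 20.2 m.

20 m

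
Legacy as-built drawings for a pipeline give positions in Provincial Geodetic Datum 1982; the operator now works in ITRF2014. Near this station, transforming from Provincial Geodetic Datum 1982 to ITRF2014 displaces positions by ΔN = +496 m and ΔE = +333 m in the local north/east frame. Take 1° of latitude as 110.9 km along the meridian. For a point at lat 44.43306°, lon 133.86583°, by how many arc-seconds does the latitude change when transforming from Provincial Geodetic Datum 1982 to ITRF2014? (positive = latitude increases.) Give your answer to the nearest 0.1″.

Δφ = 16.1″

1° of latitude = 110.9 km, so Δφ = 496.0 / 110900 = 0.0044725° = 16.101″.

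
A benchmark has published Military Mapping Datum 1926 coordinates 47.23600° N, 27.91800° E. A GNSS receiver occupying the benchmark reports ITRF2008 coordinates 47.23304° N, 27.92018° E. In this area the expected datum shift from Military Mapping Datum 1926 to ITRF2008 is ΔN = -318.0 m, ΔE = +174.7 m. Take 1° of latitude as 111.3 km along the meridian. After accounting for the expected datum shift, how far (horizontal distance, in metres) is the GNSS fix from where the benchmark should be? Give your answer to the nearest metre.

15 m

Observed coordinate differences: Δφ = -0.00296°, Δλ = +0.00218°.
Converting to metres (1° lat = 111300 m, cos φ = 0.678980): observed ΔN = -329.4 m, observed ΔE = 164.7 m.
Subtracting the expected shift leaves a residual of -329.4 − (-318.0) = -11.4 m north and 164.7 − (174.7) = -10.0 m east.
Residual distance = √((-11.4)² + (-10.0)²) = 15.2 m.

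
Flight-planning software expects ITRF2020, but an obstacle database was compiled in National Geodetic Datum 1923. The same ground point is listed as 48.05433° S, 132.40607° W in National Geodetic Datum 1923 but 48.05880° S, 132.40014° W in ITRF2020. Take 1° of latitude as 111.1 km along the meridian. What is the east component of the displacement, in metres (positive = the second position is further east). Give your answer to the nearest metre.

ΔE = 440 m

Δφ = -48.05880° − -48.05433° = -0.00447°; Δλ = -132.40014° − -132.40607° = +0.00593°.
ΔN = Δφ × 111100 = -496.6 m; ΔE = Δλ × 111100 × cos(-48.05433°) = +0.00593 × 111100 × 0.668426 = 440.4 m.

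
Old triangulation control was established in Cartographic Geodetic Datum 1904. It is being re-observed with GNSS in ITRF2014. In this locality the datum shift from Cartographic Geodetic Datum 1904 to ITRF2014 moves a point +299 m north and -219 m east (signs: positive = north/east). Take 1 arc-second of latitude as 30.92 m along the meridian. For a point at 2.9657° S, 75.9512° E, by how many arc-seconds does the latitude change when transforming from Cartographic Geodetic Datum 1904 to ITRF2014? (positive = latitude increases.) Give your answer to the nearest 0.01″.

Δφ = 9.67″

1″ of latitude = 30.92 m, so Δφ = 299.0 / 30.92 = 9.670″.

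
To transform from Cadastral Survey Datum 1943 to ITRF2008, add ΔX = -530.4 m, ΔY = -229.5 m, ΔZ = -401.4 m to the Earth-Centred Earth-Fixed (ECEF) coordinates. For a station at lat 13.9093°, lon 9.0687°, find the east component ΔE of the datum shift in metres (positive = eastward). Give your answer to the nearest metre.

ΔE = -143 m

At φ = 13.9093°, λ = 9.0687°: sin φ = 0.240386, cos φ = 0.970677, sin λ = 0.157619, cos λ = 0.987500.
ΔE = −sin λ·ΔX + cos λ·ΔY = −(0.157619)·(-530.4) + (0.987500)·(-229.5) = -143.03 m.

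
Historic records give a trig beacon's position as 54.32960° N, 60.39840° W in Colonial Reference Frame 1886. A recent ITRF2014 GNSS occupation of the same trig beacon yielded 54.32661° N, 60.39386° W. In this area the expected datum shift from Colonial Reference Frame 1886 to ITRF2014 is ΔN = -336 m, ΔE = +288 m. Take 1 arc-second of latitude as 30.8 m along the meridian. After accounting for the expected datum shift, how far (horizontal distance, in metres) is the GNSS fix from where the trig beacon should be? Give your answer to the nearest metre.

Observed coordinate differences: Δφ = -0.00299°, Δλ = +0.00454°.
Converting to metres (1° lat = 110880 m, cos φ = 0.583122): observed ΔN = -331.5 m, observed ΔE = 293.5 m.
Subtracting the expected shift leaves a residual of -331.5 − (-336) = 4.5 m north and 293.5 − (288) = 5.5 m east.
Residual distance = √(4.5² + 5.5²) = 7.1 m.

7 m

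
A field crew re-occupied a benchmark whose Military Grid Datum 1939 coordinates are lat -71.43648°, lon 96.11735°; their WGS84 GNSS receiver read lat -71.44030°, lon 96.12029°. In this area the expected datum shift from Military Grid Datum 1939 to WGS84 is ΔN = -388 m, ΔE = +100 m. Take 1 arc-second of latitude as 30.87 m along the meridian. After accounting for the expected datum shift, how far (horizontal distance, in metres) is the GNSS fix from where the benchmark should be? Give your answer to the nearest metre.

Observed coordinate differences: Δφ = -0.00382°, Δλ = +0.00294°.
Converting to metres (1° lat = 111132 m, cos φ = 0.318356): observed ΔN = -424.5 m, observed ΔE = 104.0 m.
Subtracting the expected shift leaves a residual of -424.5 − (-388) = -36.5 m north and 104.0 − (100) = 4.0 m east.
Residual distance = √((-36.5)² + 4.0²) = 36.7 m.

37 m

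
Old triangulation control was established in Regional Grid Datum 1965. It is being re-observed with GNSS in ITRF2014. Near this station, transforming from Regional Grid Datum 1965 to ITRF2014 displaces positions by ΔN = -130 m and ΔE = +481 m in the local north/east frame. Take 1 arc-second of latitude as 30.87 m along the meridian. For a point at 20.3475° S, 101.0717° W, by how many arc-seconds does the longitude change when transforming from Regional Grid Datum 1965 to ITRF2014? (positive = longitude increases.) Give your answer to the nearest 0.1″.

Δλ = 16.6″

At latitude -20.3475°, cos φ = 0.937601.
1″ of longitude at this latitude = 30.87 × cos φ = 28.9437 m, so Δλ = 481.0 / 28.9437 = 16.618″.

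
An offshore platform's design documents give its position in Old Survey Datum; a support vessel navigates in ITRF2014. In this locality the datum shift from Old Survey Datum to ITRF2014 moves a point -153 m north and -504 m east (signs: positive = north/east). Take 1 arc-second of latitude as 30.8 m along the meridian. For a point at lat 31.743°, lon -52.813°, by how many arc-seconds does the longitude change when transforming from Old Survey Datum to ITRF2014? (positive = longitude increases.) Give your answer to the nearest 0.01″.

At latitude 31.743°, cos φ = 0.850417.
1″ of longitude at this latitude = 30.80 × cos φ = 26.1928 m, so Δλ = -504.0 / 26.1928 = -19.242″.

Δλ = -19.24″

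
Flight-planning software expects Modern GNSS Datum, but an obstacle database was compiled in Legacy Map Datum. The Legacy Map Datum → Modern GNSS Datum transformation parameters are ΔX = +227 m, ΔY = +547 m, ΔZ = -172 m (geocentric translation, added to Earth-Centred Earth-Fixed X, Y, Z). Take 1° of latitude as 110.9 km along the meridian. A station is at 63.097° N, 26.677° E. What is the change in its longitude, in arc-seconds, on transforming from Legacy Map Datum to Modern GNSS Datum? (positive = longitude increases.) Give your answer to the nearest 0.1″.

Δλ = 27.8″

sin φ = 0.891774, cos φ = 0.452481, sin λ = 0.448960, cos λ = 0.893552.
East component: ΔE = −sin λ·ΔX + cos λ·ΔY = −(0.448960)(227) + (0.893552)(547) = 386.86 m.
1° of latitude spans 110900 m; at latitude φ, 1° of longitude spans that × cos φ = 50180.2 m, so Δλ = 386.86 / 50180.2 × 3600 = 27.754″.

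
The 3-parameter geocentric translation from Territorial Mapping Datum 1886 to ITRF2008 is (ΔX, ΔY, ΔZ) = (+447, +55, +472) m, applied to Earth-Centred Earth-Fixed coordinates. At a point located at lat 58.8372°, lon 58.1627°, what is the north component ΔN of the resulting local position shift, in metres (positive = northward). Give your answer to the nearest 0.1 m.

ΔN = 2.5 m

The local north axis is (−sin φ cos λ, −sin φ sin λ, cos φ), giving ΔN = -201.771 − 39.983 + 244.247 = 2.49 m.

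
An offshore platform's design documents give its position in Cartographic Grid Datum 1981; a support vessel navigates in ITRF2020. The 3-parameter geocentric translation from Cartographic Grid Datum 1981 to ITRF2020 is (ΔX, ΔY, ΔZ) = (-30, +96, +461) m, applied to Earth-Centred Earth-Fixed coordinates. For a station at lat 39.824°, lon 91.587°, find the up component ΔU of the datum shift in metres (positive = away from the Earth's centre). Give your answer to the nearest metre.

The local up (radial) axis is (cos φ cos λ, cos φ sin λ, sin φ), giving ΔU = 0.638 + 73.701 + 295.239 = 369.58 m.

ΔU = 370 m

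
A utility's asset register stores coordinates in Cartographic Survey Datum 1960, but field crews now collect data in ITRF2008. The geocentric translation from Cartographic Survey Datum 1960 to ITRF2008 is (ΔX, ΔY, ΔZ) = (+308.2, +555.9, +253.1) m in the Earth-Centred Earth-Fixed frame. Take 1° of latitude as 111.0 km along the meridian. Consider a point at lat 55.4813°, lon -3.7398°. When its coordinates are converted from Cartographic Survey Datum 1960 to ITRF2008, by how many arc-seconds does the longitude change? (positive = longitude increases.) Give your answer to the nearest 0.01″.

Δλ = 32.90″

sin φ = 0.823941, cos φ = 0.566675, sin λ = -0.065225, cos λ = 0.997871.
East component: ΔE = −sin λ·ΔX + cos λ·ΔY = −(-0.065225)(308.2) + (0.997871)(555.9) = 574.82 m.
1° of latitude spans 111000 m; at latitude φ, 1° of longitude spans that × cos φ = 62900.9 m, so Δλ = 574.82 / 62900.9 × 3600 = 32.899″.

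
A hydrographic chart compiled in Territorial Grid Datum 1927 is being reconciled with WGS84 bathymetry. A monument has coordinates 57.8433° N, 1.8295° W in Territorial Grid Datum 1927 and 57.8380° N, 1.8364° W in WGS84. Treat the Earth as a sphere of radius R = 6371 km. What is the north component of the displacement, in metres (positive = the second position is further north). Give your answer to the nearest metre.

ΔN = -589 m

Δφ = 57.8380° − 57.8433° = -0.0053°; Δλ = -1.8364° − -1.8295° = -0.0069°.
1° along a meridian = πR/180 = 111195 m.
ΔN = Δφ × 111195 = -589.3 m; ΔE = Δλ × 111195 × cos(57.8433°) = -0.0069 × 111195 × 0.532237 = -408.4 m.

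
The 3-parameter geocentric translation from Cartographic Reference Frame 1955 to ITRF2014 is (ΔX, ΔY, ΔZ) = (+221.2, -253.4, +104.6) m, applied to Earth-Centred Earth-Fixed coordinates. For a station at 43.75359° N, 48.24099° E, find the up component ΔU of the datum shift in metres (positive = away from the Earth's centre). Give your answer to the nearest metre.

ΔU = 42 m

The local up (radial) axis is (cos φ cos λ, cos φ sin λ, sin φ), giving ΔU = 106.412 − 136.536 + 72.337 = 42.21 m.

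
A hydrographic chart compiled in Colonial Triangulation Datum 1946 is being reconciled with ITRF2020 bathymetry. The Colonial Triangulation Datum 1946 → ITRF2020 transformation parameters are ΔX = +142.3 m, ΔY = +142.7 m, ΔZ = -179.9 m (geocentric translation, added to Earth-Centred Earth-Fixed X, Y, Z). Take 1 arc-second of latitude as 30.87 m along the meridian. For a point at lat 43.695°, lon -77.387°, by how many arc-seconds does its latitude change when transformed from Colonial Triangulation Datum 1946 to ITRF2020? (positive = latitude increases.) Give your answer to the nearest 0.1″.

Δφ = -1.8″

sin φ = 0.690819, cos φ = 0.723027, sin λ = -0.975867, cos λ = 0.218365.
North component: ΔN = −sin φ cos λ·ΔX − sin φ sin λ·ΔY + cos φ·ΔZ = −(0.690819)(0.218365)(142.3) − (0.690819)(-0.975867)(142.7) + (0.723027)(-179.9) = -55.34 m.
1° of latitude spans 3600 × 30.87 = 111132 m, so Δφ = -55.34 / 111132 × 3600 = -1.793″.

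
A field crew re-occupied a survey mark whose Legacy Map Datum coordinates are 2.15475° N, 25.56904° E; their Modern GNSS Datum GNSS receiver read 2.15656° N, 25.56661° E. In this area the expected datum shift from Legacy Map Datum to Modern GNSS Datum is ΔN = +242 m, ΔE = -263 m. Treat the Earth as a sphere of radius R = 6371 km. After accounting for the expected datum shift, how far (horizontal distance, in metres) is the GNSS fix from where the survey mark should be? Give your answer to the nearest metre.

41 m

Observed coordinate differences: Δφ = +0.00181°, Δλ = -0.00243°.
Converting to metres (1° lat = 111195 m, cos φ = 0.999293): observed ΔN = 201.3 m, observed ΔE = -270.0 m.
Subtracting the expected shift leaves a residual of 201.3 − (242) = -40.7 m north and -270.0 − (-263) = -7.0 m east.
Residual distance = √((-40.7)² + (-7.0)²) = 41.3 m.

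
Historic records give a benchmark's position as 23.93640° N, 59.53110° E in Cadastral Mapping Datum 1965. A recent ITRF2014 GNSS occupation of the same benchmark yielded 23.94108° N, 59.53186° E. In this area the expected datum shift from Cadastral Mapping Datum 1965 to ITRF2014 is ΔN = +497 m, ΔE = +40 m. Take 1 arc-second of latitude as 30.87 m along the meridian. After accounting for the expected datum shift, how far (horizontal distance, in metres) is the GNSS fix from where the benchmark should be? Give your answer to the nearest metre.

Observed coordinate differences: Δφ = +0.00468°, Δλ = +0.00076°.
Converting to metres (1° lat = 111132 m, cos φ = 0.913996): observed ΔN = 520.1 m, observed ΔE = 77.2 m.
Subtracting the expected shift leaves a residual of 520.1 − (497) = 23.1 m north and 77.2 − (40) = 37.2 m east.
Residual distance = √(23.1² + 37.2²) = 43.8 m.

44 m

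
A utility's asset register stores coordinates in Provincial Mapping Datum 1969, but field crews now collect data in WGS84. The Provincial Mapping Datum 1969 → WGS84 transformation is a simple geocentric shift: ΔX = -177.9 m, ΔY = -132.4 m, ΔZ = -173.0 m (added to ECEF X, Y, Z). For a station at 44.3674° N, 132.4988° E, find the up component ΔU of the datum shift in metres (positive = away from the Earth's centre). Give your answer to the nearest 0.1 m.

ΔU = -104.8 m

At φ = 44.3674°, λ = 132.4988°: sin φ = 0.699257, cos φ = 0.714871, sin λ = 0.737291, cos λ = -0.675575.
ΔU = cos φ cos λ·ΔX + cos φ sin λ·ΔY + sin φ·ΔZ = (0.714871)(-0.675575)(-177.9) + (0.714871)(0.737291)(-132.4) + (0.699257)(-173.0) = -104.84 m.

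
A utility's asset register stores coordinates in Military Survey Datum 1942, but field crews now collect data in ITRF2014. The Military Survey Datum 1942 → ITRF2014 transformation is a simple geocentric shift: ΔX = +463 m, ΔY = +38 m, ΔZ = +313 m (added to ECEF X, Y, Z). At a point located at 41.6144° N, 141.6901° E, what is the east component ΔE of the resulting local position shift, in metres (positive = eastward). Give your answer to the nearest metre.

ΔE = -317 m

At φ = 41.6144°, λ = 141.6901°: sin φ = 0.664114, cos φ = 0.747631, sin λ = 0.619915, cos λ = -0.784669.
ΔE = −sin λ·ΔX + cos λ·ΔY = −(0.619915)·(463) + (-0.784669)·(38) = -316.84 m.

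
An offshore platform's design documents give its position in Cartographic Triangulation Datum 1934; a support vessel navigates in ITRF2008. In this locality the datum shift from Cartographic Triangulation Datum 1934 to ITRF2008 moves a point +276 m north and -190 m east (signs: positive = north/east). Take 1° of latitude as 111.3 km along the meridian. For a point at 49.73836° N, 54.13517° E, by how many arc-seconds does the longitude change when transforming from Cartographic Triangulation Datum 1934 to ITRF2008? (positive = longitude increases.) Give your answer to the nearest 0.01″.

At latitude 49.73836°, cos φ = 0.646279.
1° of longitude at this latitude = 111.3 × cos φ = 71.93 km, so Δλ = -190.0 / 71930.9 = -0.0026414° = -9.509″.

Δλ = -9.51″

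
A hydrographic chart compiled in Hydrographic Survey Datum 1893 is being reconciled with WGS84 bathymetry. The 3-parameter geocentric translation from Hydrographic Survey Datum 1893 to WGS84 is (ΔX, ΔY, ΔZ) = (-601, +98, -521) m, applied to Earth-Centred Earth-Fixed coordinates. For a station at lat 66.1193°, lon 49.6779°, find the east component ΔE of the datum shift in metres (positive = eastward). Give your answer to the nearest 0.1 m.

At φ = 66.1193°, λ = 49.6779°: sin φ = 0.914390, cos φ = 0.404834, sin λ = 0.762419, cos λ = 0.647084.
ΔE = −sin λ·ΔX + cos λ·ΔY = −(0.762419)·(-601) + (0.647084)·(98) = 521.63 m.

ΔE = 521.6 m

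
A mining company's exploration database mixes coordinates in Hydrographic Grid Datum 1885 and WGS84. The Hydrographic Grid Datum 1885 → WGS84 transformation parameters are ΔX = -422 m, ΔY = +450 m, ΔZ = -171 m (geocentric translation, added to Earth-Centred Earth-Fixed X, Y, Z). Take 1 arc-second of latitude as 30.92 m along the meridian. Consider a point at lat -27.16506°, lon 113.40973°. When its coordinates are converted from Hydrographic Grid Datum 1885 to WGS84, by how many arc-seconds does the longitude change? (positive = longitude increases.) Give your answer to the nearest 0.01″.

Δλ = 7.58″

sin φ = -0.456555, cos φ = 0.889695, sin λ = 0.917687, cos λ = -0.397304.
East component: ΔE = −sin λ·ΔX + cos λ·ΔY = −(0.917687)(-422) + (-0.397304)(450) = 208.48 m.
1° of latitude spans 3600 × 30.92 = 111312 m; at latitude φ, 1° of longitude spans that × cos φ = 99033.7 m, so Δλ = 208.48 / 99033.7 × 3600 = 7.578″.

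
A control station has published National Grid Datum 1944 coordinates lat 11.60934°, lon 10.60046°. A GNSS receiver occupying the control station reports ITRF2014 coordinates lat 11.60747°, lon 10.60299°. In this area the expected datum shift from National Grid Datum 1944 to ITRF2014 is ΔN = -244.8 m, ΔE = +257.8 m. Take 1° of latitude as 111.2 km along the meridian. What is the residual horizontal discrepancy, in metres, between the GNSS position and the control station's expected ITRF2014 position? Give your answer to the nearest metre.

Observed coordinate differences: Δφ = -0.00187°, Δλ = +0.00253°.
Converting to metres (1° lat = 111200 m, cos φ = 0.979542): observed ΔN = -207.9 m, observed ΔE = 275.6 m.
Subtracting the expected shift leaves a residual of -207.9 − (-244.8) = 36.9 m north and 275.6 − (257.8) = 17.8 m east.
Residual distance = √(36.9² + 17.8²) = 40.9 m.

41 m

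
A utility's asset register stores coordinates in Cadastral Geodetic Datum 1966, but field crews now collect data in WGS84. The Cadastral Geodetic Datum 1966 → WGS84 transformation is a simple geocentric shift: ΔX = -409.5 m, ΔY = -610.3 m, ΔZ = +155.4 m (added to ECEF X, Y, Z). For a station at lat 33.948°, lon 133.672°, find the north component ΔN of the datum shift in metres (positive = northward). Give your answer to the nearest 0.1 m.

At φ = 33.948°, λ = 133.672°: sin φ = 0.558440, cos φ = 0.829545, sin λ = 0.723305, cos λ = -0.690529.
ΔN = −sin φ cos λ·ΔX − sin φ sin λ·ΔY + cos φ·ΔZ = −(0.558440)(-0.690529)(-409.5) − (0.558440)(0.723305)(-610.3) + (0.829545)(155.4) = 217.51 m.

ΔN = 217.5 m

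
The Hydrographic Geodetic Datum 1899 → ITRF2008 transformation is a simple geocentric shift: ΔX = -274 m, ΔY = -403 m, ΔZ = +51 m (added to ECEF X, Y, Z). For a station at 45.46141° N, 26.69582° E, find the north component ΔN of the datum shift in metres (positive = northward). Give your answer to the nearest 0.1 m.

The local north axis is (−sin φ cos λ, −sin φ sin λ, cos φ), giving ΔN = 174.483 + 129.048 + 35.771 = 339.30 m.

ΔN = 339.3 m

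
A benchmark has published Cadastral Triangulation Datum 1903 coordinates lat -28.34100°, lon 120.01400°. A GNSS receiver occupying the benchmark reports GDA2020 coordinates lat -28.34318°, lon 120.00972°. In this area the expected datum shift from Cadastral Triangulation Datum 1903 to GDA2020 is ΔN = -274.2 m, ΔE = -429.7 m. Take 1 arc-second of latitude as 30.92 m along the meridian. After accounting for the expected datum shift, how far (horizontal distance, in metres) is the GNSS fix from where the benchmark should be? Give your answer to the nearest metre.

33 m

Observed coordinate differences: Δφ = -0.00218°, Δλ = -0.00428°.
Converting to metres (1° lat = 111312 m, cos φ = 0.880138): observed ΔN = -242.7 m, observed ΔE = -419.3 m.
Subtracting the expected shift leaves a residual of -242.7 − (-274.2) = 31.5 m north and -419.3 − (-429.7) = 10.4 m east.
Residual distance = √(31.5² + 10.4²) = 33.2 m.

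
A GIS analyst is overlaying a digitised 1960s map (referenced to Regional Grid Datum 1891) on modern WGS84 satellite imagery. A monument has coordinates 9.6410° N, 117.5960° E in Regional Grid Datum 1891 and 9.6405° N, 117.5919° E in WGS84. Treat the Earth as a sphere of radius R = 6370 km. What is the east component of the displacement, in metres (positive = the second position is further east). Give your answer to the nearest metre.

Δφ = 9.6405° − 9.6410° = -0.0005°; Δλ = 117.5919° − 117.5960° = -0.0041°.
1° along a meridian = πR/180 = 111177 m.
ΔN = Δφ × 111177 = -55.6 m; ΔE = Δλ × 111177 × cos(9.6410°) = -0.0041 × 111177 × 0.985876 = -449.4 m.

ΔE = -449 m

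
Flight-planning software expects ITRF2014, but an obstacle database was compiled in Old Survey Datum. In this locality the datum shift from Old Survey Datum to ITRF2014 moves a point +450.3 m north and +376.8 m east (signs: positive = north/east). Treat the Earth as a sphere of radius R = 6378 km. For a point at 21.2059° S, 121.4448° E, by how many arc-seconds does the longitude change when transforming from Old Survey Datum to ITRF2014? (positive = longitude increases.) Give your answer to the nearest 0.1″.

At latitude -21.2059°, cos φ = 0.932287.
One radian of longitude at latitude φ spans R cos φ, so Δλ = ΔE / (R cos φ) = 376.8 / (6378000 × 0.932287) = 6.3369e-05 rad = 13.071″.

Δλ = 13.1″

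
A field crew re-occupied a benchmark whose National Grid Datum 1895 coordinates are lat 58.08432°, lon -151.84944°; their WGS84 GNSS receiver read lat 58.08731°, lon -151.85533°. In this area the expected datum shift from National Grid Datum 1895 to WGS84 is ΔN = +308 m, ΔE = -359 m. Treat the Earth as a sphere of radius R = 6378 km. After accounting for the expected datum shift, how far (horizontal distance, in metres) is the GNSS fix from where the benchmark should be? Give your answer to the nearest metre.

Observed coordinate differences: Δφ = +0.00299°, Δλ = -0.00589°.
Converting to metres (1° lat = 111317 m, cos φ = 0.528671): observed ΔN = 332.8 m, observed ΔE = -346.6 m.
Subtracting the expected shift leaves a residual of 332.8 − (308) = 24.8 m north and -346.6 − (-359) = 12.4 m east.
Residual distance = √(24.8² + 12.4²) = 27.7 m.

28 m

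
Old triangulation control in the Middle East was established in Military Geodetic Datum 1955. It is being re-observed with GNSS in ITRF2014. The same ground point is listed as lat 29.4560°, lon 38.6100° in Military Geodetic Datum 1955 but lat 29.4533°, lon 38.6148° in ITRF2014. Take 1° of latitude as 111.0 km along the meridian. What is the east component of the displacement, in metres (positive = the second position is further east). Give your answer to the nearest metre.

ΔE = 464 m

Δφ = 29.4533° − 29.4560° = -0.0027°; Δλ = 38.6148° − 38.6100° = +0.0048°.
ΔN = Δφ × 111000 = -299.7 m; ΔE = Δλ × 111000 × cos(29.4560°) = +0.0048 × 111000 × 0.870734 = 463.9 m.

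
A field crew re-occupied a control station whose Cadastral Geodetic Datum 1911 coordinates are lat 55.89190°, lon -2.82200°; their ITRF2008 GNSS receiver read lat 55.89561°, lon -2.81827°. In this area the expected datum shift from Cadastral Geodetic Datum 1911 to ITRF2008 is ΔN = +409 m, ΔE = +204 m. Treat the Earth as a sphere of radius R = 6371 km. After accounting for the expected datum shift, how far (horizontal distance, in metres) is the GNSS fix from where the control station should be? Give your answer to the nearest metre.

29 m

Observed coordinate differences: Δφ = +0.00371°, Δλ = +0.00373°.
Converting to metres (1° lat = 111195 m, cos φ = 0.560756): observed ΔN = 412.5 m, observed ΔE = 232.6 m.
Subtracting the expected shift leaves a residual of 412.5 − (409) = 3.5 m north and 232.6 − (204) = 28.6 m east.
Residual distance = √(3.5² + 28.6²) = 28.8 m.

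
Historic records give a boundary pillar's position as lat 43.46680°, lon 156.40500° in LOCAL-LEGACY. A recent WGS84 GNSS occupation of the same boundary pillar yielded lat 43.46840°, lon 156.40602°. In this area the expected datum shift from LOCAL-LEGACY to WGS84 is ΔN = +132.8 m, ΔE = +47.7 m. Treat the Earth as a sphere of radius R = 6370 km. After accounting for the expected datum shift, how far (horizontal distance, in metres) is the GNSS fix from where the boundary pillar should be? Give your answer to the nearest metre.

57 m

Observed coordinate differences: Δφ = +0.00160°, Δλ = +0.00102°.
Converting to metres (1° lat = 111177 m, cos φ = 0.725773): observed ΔN = 177.9 m, observed ΔE = 82.3 m.
Subtracting the expected shift leaves a residual of 177.9 − (132.8) = 45.1 m north and 82.3 − (47.7) = 34.6 m east.
Residual distance = √(45.1² + 34.6²) = 56.8 m.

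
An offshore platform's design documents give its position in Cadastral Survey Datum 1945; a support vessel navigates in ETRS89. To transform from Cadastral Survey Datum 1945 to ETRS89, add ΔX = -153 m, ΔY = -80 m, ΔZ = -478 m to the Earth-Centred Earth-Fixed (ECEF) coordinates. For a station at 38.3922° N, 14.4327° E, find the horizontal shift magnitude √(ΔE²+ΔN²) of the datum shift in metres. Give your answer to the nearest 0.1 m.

At φ = 38.3922°, λ = 14.4327°: sin φ = 0.621041, cos φ = 0.783778, sin λ = 0.249243, cos λ = 0.968441.
ΔE = −sin λ·ΔX + cos λ·ΔY = −(0.249243)·(-153) + (0.968441)·(-80) = -39.34 m.
ΔN = −sin φ cos λ·ΔX − sin φ sin λ·ΔY + cos φ·ΔZ = −(0.621041)(0.968441)(-153) − (0.621041)(0.249243)(-80) + (0.783778)(-478) = -270.24 m.
Horizontal magnitude = √(ΔE² + ΔN²) = √((-39.34)² + (-270.24)²) = 273.09 m.

273.1 m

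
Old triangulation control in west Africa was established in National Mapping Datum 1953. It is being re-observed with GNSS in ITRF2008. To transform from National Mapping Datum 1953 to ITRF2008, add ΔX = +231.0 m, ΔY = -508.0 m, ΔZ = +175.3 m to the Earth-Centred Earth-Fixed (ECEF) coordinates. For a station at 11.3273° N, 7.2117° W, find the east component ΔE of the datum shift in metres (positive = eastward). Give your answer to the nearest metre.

The local east axis at (φ, λ) is (−sin λ, cos λ, 0), so ΔE = −sin(-7.2117°)·231.0 + cos(-7.2117°)·(-508.0) = -474.98 m.

ΔE = -475 m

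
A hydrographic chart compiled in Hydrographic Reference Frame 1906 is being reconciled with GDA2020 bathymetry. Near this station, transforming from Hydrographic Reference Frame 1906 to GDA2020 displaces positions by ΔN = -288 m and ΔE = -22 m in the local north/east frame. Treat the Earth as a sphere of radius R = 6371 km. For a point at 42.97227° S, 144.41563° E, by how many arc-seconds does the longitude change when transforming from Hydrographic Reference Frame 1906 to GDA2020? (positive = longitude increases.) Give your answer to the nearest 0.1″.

Δλ = -1.0″

At latitude -42.97227°, cos φ = 0.731684.
One radian of longitude at latitude φ spans R cos φ, so Δλ = ΔE / (R cos φ) = -22.0 / (6371000 × 0.731684) = -4.7195e-06 rad = -0.973″.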